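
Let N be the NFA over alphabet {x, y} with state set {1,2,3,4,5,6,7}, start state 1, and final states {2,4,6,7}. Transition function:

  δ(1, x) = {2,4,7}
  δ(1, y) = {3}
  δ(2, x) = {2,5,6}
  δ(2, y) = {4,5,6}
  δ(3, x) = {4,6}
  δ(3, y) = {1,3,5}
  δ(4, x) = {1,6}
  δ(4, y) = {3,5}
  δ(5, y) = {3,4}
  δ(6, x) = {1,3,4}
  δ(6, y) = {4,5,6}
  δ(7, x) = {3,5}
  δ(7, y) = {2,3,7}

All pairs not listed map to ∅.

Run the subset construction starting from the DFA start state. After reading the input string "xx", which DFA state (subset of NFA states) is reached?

Start: {1}.
δ(1,x) = {2,4,7}.
Union: {2,4,7}.
After x: {2,4,7}.
δ(2,x) = {2,5,6}; δ(4,x) = {1,6}; δ(7,x) = {3,5}.
Union: {1,2,3,5,6}.
After x: {1,2,3,5,6}.

{1,2,3,5,6}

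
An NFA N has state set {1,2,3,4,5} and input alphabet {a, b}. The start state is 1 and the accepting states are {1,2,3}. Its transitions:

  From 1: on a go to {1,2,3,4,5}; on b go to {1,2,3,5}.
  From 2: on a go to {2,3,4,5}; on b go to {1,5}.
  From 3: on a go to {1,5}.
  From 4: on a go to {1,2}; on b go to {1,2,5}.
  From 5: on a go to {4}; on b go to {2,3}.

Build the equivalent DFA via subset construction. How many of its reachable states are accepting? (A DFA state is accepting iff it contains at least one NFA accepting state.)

Start state of the DFA: {1}.
{1} --a--> {1,2,3,4,5}  [new]
{1} --b--> {1,2,3,5}  [new]
{1,2,3,4,5} --a--> {1,2,3,4,5}  [seen]
{1,2,3,4,5} --b--> {1,2,3,5}  [seen]
{1,2,3,5} --a--> {1,2,3,4,5}  [seen]
{1,2,3,5} --b--> {1,2,3,5}  [seen]
Reachable DFA states: {1}, {1,2,3,4,5}, {1,2,3,5}.
Accepting DFA states (contain an NFA accepting state): {1}, {1,2,3,4,5}, {1,2,3,5}.

3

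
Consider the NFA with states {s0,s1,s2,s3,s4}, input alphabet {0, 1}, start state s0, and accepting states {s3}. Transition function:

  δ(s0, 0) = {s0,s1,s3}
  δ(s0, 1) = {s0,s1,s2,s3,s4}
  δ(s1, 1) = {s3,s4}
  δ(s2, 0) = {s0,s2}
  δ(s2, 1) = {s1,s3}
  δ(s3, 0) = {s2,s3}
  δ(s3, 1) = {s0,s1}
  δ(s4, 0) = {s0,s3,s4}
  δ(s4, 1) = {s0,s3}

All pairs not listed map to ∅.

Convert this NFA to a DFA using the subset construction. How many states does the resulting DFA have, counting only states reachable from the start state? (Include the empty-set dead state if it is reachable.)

4

Start state of the DFA: {s0}.
{s0} --0--> {s0,s1,s3}  [new]
{s0} --1--> {s0,s1,s2,s3,s4}  [new]
{s0,s1,s3} --0--> {s0,s1,s2,s3}  [new]
{s0,s1,s3} --1--> {s0,s1,s2,s3,s4}  [seen]
{s0,s1,s2,s3,s4} --0--> {s0,s1,s2,s3,s4}  [seen]
{s0,s1,s2,s3,s4} --1--> {s0,s1,s2,s3,s4}  [seen]
{s0,s1,s2,s3} --0--> {s0,s1,s2,s3}  [seen]
{s0,s1,s2,s3} --1--> {s0,s1,s2,s3,s4}  [seen]
Reachable DFA states: {s0}, {s0,s1,s3}, {s0,s1,s2,s3,s4}, {s0,s1,s2,s3}.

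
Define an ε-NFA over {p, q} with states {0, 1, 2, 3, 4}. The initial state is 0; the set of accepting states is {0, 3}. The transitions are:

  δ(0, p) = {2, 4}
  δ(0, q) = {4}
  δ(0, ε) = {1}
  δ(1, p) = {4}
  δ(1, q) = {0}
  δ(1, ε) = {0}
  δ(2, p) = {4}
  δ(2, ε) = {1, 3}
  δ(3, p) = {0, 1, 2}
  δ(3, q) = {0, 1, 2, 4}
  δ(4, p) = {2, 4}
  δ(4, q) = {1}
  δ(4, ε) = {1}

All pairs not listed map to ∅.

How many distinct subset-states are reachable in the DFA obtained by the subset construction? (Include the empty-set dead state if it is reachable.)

Start state of the DFA: {0, 1} (ε-closure of the NFA start).
{0, 1} --p--> {0, 1, 2, 3, 4}  [new]
{0, 1} --q--> {0, 1, 4}  [new]
{0, 1, 2, 3, 4} --p--> {0, 1, 2, 3, 4}  [seen]
{0, 1, 2, 3, 4} --q--> {0, 1, 2, 3, 4}  [seen]
{0, 1, 4} --p--> {0, 1, 2, 3, 4}  [seen]
{0, 1, 4} --q--> {0, 1, 4}  [seen]
Reachable DFA states: {0, 1}, {0, 1, 2, 3, 4}, {0, 1, 4}.

3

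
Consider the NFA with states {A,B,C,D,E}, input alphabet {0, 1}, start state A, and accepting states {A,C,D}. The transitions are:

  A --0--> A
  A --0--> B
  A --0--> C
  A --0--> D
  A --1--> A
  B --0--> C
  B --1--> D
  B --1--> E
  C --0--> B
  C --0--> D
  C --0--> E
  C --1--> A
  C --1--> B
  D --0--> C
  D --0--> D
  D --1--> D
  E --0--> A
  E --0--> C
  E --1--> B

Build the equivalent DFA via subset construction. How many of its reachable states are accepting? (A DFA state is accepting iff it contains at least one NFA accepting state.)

Start state of the DFA: {A}.
{A} --0--> {A,B,C,D}  [new]
{A} --1--> {A}  [seen]
{A,B,C,D} --0--> {A,B,C,D,E}  [new]
{A,B,C,D} --1--> {A,B,D,E}  [new]
{A,B,C,D,E} --0--> {A,B,C,D,E}  [seen]
{A,B,C,D,E} --1--> {A,B,D,E}  [seen]
{A,B,D,E} --0--> {A,B,C,D}  [seen]
{A,B,D,E} --1--> {A,B,D,E}  [seen]
Reachable DFA states: {A}, {A,B,C,D}, {A,B,C,D,E}, {A,B,D,E}.
Accepting DFA states (contain an NFA accepting state): {A}, {A,B,C,D}, {A,B,C,D,E}, {A,B,D,E}.

4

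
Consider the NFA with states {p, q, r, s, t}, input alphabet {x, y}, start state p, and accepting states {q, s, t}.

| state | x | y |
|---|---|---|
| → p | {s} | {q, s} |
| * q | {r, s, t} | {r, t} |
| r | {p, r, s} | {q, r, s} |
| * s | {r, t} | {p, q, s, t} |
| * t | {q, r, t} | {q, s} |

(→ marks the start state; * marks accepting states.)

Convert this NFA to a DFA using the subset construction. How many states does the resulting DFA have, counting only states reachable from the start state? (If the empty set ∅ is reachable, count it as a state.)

Start state of the DFA: {p}.
{p} --x--> {s}  [new]
{p} --y--> {q, s}  [new]
{s} --x--> {r, t}  [new]
{s} --y--> {p, q, s, t}  [new]
{q, s} --x--> {r, s, t}  [new]
{q, s} --y--> {p, q, r, s, t}  [new]
{r, t} --x--> {p, q, r, s, t}  [seen]
{r, t} --y--> {q, r, s}  [new]
{p, q, s, t} --x--> {q, r, s, t}  [new]
{p, q, s, t} --y--> {p, q, r, s, t}  [seen]
{r, s, t} --x--> {p, q, r, s, t}  [seen]
{r, s, t} --y--> {p, q, r, s, t}  [seen]
{p, q, r, s, t} --x--> {p, q, r, s, t}  [seen]
{p, q, r, s, t} --y--> {p, q, r, s, t}  [seen]
{q, r, s} --x--> {p, r, s, t}  [new]
{q, r, s} --y--> {p, q, r, s, t}  [seen]
{q, r, s, t} --x--> {p, q, r, s, t}  [seen]
{q, r, s, t} --y--> {p, q, r, s, t}  [seen]
{p, r, s, t} --x--> {p, q, r, s, t}  [seen]
{p, r, s, t} --y--> {p, q, r, s, t}  [seen]
Reachable DFA states: {p}, {s}, {q, s}, {r, t}, {p, q, s, t}, {r, s, t}, {p, q, r, s, t}, {q, r, s}, {q, r, s, t}, {p, r, s, t}.

10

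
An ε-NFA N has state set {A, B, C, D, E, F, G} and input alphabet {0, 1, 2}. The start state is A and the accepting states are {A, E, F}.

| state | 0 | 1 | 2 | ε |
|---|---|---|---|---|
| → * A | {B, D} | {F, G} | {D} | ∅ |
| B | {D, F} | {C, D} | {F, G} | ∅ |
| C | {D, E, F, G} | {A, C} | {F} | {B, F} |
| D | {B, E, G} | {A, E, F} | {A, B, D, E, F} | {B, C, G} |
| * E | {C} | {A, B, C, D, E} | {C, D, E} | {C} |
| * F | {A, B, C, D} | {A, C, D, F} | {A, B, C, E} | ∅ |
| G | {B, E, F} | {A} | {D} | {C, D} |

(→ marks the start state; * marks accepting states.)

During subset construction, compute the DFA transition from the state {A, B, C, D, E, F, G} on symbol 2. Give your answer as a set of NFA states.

δ(A,2) = {D}; δ(B,2) = {F, G}; δ(C,2) = {F}; δ(D,2) = {A, B, D, E, F}; δ(E,2) = {C, D, E}; δ(F,2) = {A, B, C, E}; δ(G,2) = {D}.
Union: {A, B, C, D, E, F, G}.

{A, B, C, D, E, F, G}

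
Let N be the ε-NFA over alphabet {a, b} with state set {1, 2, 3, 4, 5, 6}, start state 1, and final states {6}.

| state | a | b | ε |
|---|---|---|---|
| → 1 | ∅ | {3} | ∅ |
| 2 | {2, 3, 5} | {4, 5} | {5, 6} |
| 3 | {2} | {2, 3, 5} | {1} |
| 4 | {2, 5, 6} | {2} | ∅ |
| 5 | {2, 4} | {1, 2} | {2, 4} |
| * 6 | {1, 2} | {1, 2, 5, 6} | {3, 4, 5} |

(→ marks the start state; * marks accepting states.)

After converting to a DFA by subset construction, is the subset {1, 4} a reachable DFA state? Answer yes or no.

Start state of the DFA: {1} (ε-closure of the NFA start).
{1} --a--> ∅  [new]
{1} --b--> {1, 3}  [new]
∅ --a--> ∅  [seen]
∅ --b--> ∅  [seen]
{1, 3} --a--> {1, 2, 3, 4, 5, 6}  [new]
{1, 3} --b--> {1, 2, 3, 4, 5, 6}  [seen]
{1, 2, 3, 4, 5, 6} --a--> {1, 2, 3, 4, 5, 6}  [seen]
{1, 2, 3, 4, 5, 6} --b--> {1, 2, 3, 4, 5, 6}  [seen]
Reachable DFA states: {1}, ∅, {1, 3}, {1, 2, 3, 4, 5, 6}.
{1, 4} is not among them.

no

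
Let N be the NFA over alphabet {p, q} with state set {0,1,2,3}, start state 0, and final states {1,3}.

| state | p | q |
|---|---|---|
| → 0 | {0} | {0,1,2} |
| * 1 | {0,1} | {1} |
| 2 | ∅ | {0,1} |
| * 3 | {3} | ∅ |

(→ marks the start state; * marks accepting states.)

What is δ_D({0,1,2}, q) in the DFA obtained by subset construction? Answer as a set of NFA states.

{0,1,2}

δ(0,q) = {0,1,2}; δ(1,q) = {1}; δ(2,q) = {0,1}.
Union: {0,1,2}.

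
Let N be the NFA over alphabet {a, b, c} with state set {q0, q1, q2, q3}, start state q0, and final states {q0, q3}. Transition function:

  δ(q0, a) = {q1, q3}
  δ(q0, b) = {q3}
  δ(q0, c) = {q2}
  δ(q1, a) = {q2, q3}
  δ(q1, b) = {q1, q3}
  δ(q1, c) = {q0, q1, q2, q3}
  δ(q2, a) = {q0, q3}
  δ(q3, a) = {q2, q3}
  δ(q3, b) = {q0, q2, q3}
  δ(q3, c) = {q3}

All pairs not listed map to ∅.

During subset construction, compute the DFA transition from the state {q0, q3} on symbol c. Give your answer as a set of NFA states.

δ(q0,c) = {q2}; δ(q3,c) = {q3}.
Union: {q2, q3}.

{q2, q3}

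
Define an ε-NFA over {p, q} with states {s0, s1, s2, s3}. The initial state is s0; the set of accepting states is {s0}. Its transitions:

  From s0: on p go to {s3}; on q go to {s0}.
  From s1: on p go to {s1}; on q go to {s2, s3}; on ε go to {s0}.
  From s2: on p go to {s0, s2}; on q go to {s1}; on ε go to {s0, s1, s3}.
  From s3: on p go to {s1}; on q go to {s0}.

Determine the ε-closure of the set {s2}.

Begin with {s2}.
s2 →ε {s0, s1, s3}; add s0, s1, s3.
ε-closure = {s0, s1, s2, s3}.

{s0, s1, s2, s3}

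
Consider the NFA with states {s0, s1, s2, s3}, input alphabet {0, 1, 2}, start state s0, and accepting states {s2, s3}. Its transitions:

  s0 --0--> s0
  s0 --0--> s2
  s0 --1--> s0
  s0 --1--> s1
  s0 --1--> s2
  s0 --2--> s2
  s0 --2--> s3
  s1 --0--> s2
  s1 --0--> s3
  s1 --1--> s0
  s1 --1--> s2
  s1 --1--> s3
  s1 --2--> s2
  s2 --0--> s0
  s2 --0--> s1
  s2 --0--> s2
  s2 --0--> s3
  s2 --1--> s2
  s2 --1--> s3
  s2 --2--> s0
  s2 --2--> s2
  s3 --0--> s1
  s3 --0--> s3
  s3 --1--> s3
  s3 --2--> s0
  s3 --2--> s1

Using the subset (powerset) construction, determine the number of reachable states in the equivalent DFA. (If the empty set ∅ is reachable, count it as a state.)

Start state of the DFA: {s0}.
{s0} --0--> {s0, s2}  [new]
{s0} --1--> {s0, s1, s2}  [new]
{s0} --2--> {s2, s3}  [new]
{s0, s2} --0--> {s0, s1, s2, s3}  [new]
{s0, s2} --1--> {s0, s1, s2, s3}  [seen]
{s0, s2} --2--> {s0, s2, s3}  [new]
{s0, s1, s2} --0--> {s0, s1, s2, s3}  [seen]
{s0, s1, s2} --1--> {s0, s1, s2, s3}  [seen]
{s0, s1, s2} --2--> {s0, s2, s3}  [seen]
{s2, s3} --0--> {s0, s1, s2, s3}  [seen]
{s2, s3} --1--> {s2, s3}  [seen]
{s2, s3} --2--> {s0, s1, s2}  [seen]
{s0, s1, s2, s3} --0--> {s0, s1, s2, s3}  [seen]
{s0, s1, s2, s3} --1--> {s0, s1, s2, s3}  [seen]
{s0, s1, s2, s3} --2--> {s0, s1, s2, s3}  [seen]
{s0, s2, s3} --0--> {s0, s1, s2, s3}  [seen]
{s0, s2, s3} --1--> {s0, s1, s2, s3}  [seen]
{s0, s2, s3} --2--> {s0, s1, s2, s3}  [seen]
Reachable DFA states: {s0}, {s0, s2}, {s0, s1, s2}, {s2, s3}, {s0, s1, s2, s3}, {s0, s2, s3}.

6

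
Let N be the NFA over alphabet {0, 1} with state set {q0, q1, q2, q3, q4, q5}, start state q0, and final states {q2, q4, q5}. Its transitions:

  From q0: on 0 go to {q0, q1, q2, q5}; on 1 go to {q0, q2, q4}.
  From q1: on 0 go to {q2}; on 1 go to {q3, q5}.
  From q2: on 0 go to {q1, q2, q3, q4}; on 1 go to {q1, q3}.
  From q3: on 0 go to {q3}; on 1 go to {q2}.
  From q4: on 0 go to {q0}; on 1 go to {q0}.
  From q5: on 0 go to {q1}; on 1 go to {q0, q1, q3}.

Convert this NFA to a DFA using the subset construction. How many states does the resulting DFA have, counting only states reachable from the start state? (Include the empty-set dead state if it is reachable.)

Start state of the DFA: {q0}.
{q0} --0--> {q0, q1, q2, q5}  [new]
{q0} --1--> {q0, q2, q4}  [new]
{q0, q1, q2, q5} --0--> {q0, q1, q2, q3, q4, q5}  [new]
{q0, q1, q2, q5} --1--> {q0, q1, q2, q3, q4, q5}  [seen]
{q0, q2, q4} --0--> {q0, q1, q2, q3, q4, q5}  [seen]
{q0, q2, q4} --1--> {q0, q1, q2, q3, q4}  [new]
{q0, q1, q2, q3, q4, q5} --0--> {q0, q1, q2, q3, q4, q5}  [seen]
{q0, q1, q2, q3, q4, q5} --1--> {q0, q1, q2, q3, q4, q5}  [seen]
{q0, q1, q2, q3, q4} --0--> {q0, q1, q2, q3, q4, q5}  [seen]
{q0, q1, q2, q3, q4} --1--> {q0, q1, q2, q3, q4, q5}  [seen]
Reachable DFA states: {q0}, {q0, q1, q2, q5}, {q0, q2, q4}, {q0, q1, q2, q3, q4, q5}, {q0, q1, q2, q3, q4}.

5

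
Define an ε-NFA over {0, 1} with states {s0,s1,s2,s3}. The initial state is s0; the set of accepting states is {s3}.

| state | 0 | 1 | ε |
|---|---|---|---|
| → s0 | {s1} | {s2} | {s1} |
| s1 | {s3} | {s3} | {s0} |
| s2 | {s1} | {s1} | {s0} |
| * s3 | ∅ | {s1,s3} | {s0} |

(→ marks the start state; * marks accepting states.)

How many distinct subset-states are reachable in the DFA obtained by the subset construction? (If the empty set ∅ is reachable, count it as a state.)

3

Start state of the DFA: {s0,s1} (ε-closure of the NFA start).
{s0,s1} --0--> {s0,s1,s3}  [new]
{s0,s1} --1--> {s0,s1,s2,s3}  [new]
{s0,s1,s3} --0--> {s0,s1,s3}  [seen]
{s0,s1,s3} --1--> {s0,s1,s2,s3}  [seen]
{s0,s1,s2,s3} --0--> {s0,s1,s3}  [seen]
{s0,s1,s2,s3} --1--> {s0,s1,s2,s3}  [seen]
Reachable DFA states: {s0,s1}, {s0,s1,s3}, {s0,s1,s2,s3}.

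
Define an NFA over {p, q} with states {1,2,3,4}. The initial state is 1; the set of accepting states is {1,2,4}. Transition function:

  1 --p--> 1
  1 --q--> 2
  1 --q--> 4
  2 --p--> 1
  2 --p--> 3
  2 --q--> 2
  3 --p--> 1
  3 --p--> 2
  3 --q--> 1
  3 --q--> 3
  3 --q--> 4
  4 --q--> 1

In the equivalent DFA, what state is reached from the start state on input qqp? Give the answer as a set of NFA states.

Start: {1}.
δ(1,q) = {2,4}.
Union: {2,4}.
After q: {2,4}.
δ(2,q) = {2}; δ(4,q) = {1}.
Union: {1,2}.
After q: {1,2}.
δ(1,p) = {1}; δ(2,p) = {1,3}.
Union: {1,3}.
After p: {1,3}.

{1,3}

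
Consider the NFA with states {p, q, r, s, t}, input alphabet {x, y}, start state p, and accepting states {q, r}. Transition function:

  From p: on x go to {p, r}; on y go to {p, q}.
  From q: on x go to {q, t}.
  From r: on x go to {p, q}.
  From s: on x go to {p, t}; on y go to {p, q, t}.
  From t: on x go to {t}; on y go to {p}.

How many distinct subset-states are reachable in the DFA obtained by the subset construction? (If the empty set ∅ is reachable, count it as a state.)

Start state of the DFA: {p}.
{p} --x--> {p, r}  [new]
{p} --y--> {p, q}  [new]
{p, r} --x--> {p, q, r}  [new]
{p, r} --y--> {p, q}  [seen]
{p, q} --x--> {p, q, r, t}  [new]
{p, q} --y--> {p, q}  [seen]
{p, q, r} --x--> {p, q, r, t}  [seen]
{p, q, r} --y--> {p, q}  [seen]
{p, q, r, t} --x--> {p, q, r, t}  [seen]
{p, q, r, t} --y--> {p, q}  [seen]
Reachable DFA states: {p}, {p, r}, {p, q}, {p, q, r}, {p, q, r, t}.

5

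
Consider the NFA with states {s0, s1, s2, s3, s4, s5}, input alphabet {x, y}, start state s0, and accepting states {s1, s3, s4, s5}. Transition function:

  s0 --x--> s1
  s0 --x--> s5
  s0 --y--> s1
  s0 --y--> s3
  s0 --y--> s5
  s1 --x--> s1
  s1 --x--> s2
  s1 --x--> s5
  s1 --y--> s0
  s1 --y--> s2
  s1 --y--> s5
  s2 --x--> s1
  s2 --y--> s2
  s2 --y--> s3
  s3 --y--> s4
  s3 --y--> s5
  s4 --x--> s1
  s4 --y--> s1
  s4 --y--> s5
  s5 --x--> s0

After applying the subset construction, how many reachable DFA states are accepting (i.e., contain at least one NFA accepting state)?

11

Start state of the DFA: {s0}.
{s0} --x--> {s1, s5}  [new]
{s0} --y--> {s1, s3, s5}  [new]
{s1, s5} --x--> {s0, s1, s2, s5}  [new]
{s1, s5} --y--> {s0, s2, s5}  [new]
{s1, s3, s5} --x--> {s0, s1, s2, s5}  [seen]
{s1, s3, s5} --y--> {s0, s2, s4, s5}  [new]
{s0, s1, s2, s5} --x--> {s0, s1, s2, s5}  [seen]
{s0, s1, s2, s5} --y--> {s0, s1, s2, s3, s5}  [new]
{s0, s2, s5} --x--> {s0, s1, s5}  [new]
{s0, s2, s5} --y--> {s1, s2, s3, s5}  [new]
{s0, s2, s4, s5} --x--> {s0, s1, s5}  [seen]
{s0, s2, s4, s5} --y--> {s1, s2, s3, s5}  [seen]
{s0, s1, s2, s3, s5} --x--> {s0, s1, s2, s5}  [seen]
{s0, s1, s2, s3, s5} --y--> {s0, s1, s2, s3, s4, s5}  [new]
{s0, s1, s5} --x--> {s0, s1, s2, s5}  [seen]
{s0, s1, s5} --y--> {s0, s1, s2, s3, s5}  [seen]
{s1, s2, s3, s5} --x--> {s0, s1, s2, s5}  [seen]
{s1, s2, s3, s5} --y--> {s0, s2, s3, s4, s5}  [new]
{s0, s1, s2, s3, s4, s5} --x--> {s0, s1, s2, s5}  [seen]
{s0, s1, s2, s3, s4, s5} --y--> {s0, s1, s2, s3, s4, s5}  [seen]
{s0, s2, s3, s4, s5} --x--> {s0, s1, s5}  [seen]
{s0, s2, s3, s4, s5} --y--> {s1, s2, s3, s4, s5}  [new]
{s1, s2, s3, s4, s5} --x--> {s0, s1, s2, s5}  [seen]
{s1, s2, s3, s4, s5} --y--> {s0, s1, s2, s3, s4, s5}  [seen]
Reachable DFA states: {s0}, {s1, s5}, {s1, s3, s5}, {s0, s1, s2, s5}, {s0, s2, s5}, {s0, s2, s4, s5}, {s0, s1, s2, s3, s5}, {s0, s1, s5}, {s1, s2, s3, s5}, {s0, s1, s2, s3, s4, s5}, {s0, s2, s3, s4, s5}, {s1, s2, s3, s4, s5}.
Accepting DFA states (contain an NFA accepting state): {s1, s5}, {s1, s3, s5}, {s0, s1, s2, s5}, {s0, s2, s5}, {s0, s2, s4, s5}, {s0, s1, s2, s3, s5}, {s0, s1, s5}, {s1, s2, s3, s5}, {s0, s1, s2, s3, s4, s5}, {s0, s2, s3, s4, s5}, {s1, s2, s3, s4, s5}.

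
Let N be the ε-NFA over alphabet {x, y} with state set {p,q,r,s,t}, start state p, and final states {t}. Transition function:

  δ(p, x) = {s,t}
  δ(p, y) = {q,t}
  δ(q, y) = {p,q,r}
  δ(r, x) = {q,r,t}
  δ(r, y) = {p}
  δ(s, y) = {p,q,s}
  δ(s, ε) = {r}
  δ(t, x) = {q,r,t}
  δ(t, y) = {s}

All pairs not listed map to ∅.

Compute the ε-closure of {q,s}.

{q,r,s}

Begin with {q,s}.
s →ε {r}; add r.
ε-closure = {q,r,s}.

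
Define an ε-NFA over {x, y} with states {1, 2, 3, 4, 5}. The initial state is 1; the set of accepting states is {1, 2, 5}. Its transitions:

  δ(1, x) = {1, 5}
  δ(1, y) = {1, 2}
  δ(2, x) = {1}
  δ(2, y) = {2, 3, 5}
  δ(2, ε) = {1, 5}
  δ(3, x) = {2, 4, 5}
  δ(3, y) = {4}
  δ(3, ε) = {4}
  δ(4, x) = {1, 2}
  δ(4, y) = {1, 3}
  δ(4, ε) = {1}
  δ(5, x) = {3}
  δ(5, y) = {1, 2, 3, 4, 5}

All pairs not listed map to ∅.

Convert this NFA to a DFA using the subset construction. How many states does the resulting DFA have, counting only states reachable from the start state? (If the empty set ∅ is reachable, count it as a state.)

Start state of the DFA: {1} (ε-closure of the NFA start).
{1} --x--> {1, 5}  [new]
{1} --y--> {1, 2, 5}  [new]
{1, 5} --x--> {1, 3, 4, 5}  [new]
{1, 5} --y--> {1, 2, 3, 4, 5}  [new]
{1, 2, 5} --x--> {1, 3, 4, 5}  [seen]
{1, 2, 5} --y--> {1, 2, 3, 4, 5}  [seen]
{1, 3, 4, 5} --x--> {1, 2, 3, 4, 5}  [seen]
{1, 3, 4, 5} --y--> {1, 2, 3, 4, 5}  [seen]
{1, 2, 3, 4, 5} --x--> {1, 2, 3, 4, 5}  [seen]
{1, 2, 3, 4, 5} --y--> {1, 2, 3, 4, 5}  [seen]
Reachable DFA states: {1}, {1, 5}, {1, 2, 5}, {1, 3, 4, 5}, {1, 2, 3, 4, 5}.

5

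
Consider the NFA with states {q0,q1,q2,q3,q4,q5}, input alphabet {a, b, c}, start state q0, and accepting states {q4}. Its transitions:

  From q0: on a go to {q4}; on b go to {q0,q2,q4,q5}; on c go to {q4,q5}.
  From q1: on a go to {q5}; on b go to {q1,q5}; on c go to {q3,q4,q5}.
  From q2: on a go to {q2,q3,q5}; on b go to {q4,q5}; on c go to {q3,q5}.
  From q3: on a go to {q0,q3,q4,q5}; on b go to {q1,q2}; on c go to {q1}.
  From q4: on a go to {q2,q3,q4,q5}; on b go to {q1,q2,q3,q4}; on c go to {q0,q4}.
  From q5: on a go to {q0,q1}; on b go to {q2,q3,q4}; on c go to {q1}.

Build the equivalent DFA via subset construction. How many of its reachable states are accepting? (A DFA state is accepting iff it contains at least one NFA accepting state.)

14

Start state of the DFA: {q0}.
{q0} --a--> {q4}  [new]
{q0} --b--> {q0,q2,q4,q5}  [new]
{q0} --c--> {q4,q5}  [new]
{q4} --a--> {q2,q3,q4,q5}  [new]
{q4} --b--> {q1,q2,q3,q4}  [new]
{q4} --c--> {q0,q4}  [new]
{q0,q2,q4,q5} --a--> {q0,q1,q2,q3,q4,q5}  [new]
{q0,q2,q4,q5} --b--> {q0,q1,q2,q3,q4,q5}  [seen]
{q0,q2,q4,q5} --c--> {q0,q1,q3,q4,q5}  [new]
{q4,q5} --a--> {q0,q1,q2,q3,q4,q5}  [seen]
{q4,q5} --b--> {q1,q2,q3,q4}  [seen]
{q4,q5} --c--> {q0,q1,q4}  [new]
{q2,q3,q4,q5} --a--> {q0,q1,q2,q3,q4,q5}  [seen]
{q2,q3,q4,q5} --b--> {q1,q2,q3,q4,q5}  [new]
{q2,q3,q4,q5} --c--> {q0,q1,q3,q4,q5}  [seen]
{q1,q2,q3,q4} --a--> {q0,q2,q3,q4,q5}  [new]
{q1,q2,q3,q4} --b--> {q1,q2,q3,q4,q5}  [seen]
{q1,q2,q3,q4} --c--> {q0,q1,q3,q4,q5}  [seen]
{q0,q4} --a--> {q2,q3,q4,q5}  [seen]
{q0,q4} --b--> {q0,q1,q2,q3,q4,q5}  [seen]
{q0,q4} --c--> {q0,q4,q5}  [new]
{q0,q1,q2,q3,q4,q5} --a--> {q0,q1,q2,q3,q4,q5}  [seen]
{q0,q1,q2,q3,q4,q5} --b--> {q0,q1,q2,q3,q4,q5}  [seen]
{q0,q1,q2,q3,q4,q5} --c--> {q0,q1,q3,q4,q5}  [seen]
{q0,q1,q3,q4,q5} --a--> {q0,q1,q2,q3,q4,q5}  [seen]
{q0,q1,q3,q4,q5} --b--> {q0,q1,q2,q3,q4,q5}  [seen]
{q0,q1,q3,q4,q5} --c--> {q0,q1,q3,q4,q5}  [seen]
{q0,q1,q4} --a--> {q2,q3,q4,q5}  [seen]
{q0,q1,q4} --b--> {q0,q1,q2,q3,q4,q5}  [seen]
{q0,q1,q4} --c--> {q0,q3,q4,q5}  [new]
{q1,q2,q3,q4,q5} --a--> {q0,q1,q2,q3,q4,q5}  [seen]
{q1,q2,q3,q4,q5} --b--> {q1,q2,q3,q4,q5}  [seen]
{q1,q2,q3,q4,q5} --c--> {q0,q1,q3,q4,q5}  [seen]
{q0,q2,q3,q4,q5} --a--> {q0,q1,q2,q3,q4,q5}  [seen]
{q0,q2,q3,q4,q5} --b--> {q0,q1,q2,q3,q4,q5}  [seen]
{q0,q2,q3,q4,q5} --c--> {q0,q1,q3,q4,q5}  [seen]
{q0,q4,q5} --a--> {q0,q1,q2,q3,q4,q5}  [seen]
{q0,q4,q5} --b--> {q0,q1,q2,q3,q4,q5}  [seen]
{q0,q4,q5} --c--> {q0,q1,q4,q5}  [new]
{q0,q3,q4,q5} --a--> {q0,q1,q2,q3,q4,q5}  [seen]
{q0,q3,q4,q5} --b--> {q0,q1,q2,q3,q4,q5}  [seen]
{q0,q3,q4,q5} --c--> {q0,q1,q4,q5}  [seen]
{q0,q1,q4,q5} --a--> {q0,q1,q2,q3,q4,q5}  [seen]
{q0,q1,q4,q5} --b--> {q0,q1,q2,q3,q4,q5}  [seen]
{q0,q1,q4,q5} --c--> {q0,q1,q3,q4,q5}  [seen]
Reachable DFA states: {q0}, {q4}, {q0,q2,q4,q5}, {q4,q5}, {q2,q3,q4,q5}, {q1,q2,q3,q4}, {q0,q4}, {q0,q1,q2,q3,q4,q5}, {q0,q1,q3,q4,q5}, {q0,q1,q4}, {q1,q2,q3,q4,q5}, {q0,q2,q3,q4,q5}, {q0,q4,q5}, {q0,q3,q4,q5}, {q0,q1,q4,q5}.
Accepting DFA states (contain an NFA accepting state): {q4}, {q0,q2,q4,q5}, {q4,q5}, {q2,q3,q4,q5}, {q1,q2,q3,q4}, {q0,q4}, {q0,q1,q2,q3,q4,q5}, {q0,q1,q3,q4,q5}, {q0,q1,q4}, {q1,q2,q3,q4,q5}, {q0,q2,q3,q4,q5}, {q0,q4,q5}, {q0,q3,q4,q5}, {q0,q1,q4,q5}.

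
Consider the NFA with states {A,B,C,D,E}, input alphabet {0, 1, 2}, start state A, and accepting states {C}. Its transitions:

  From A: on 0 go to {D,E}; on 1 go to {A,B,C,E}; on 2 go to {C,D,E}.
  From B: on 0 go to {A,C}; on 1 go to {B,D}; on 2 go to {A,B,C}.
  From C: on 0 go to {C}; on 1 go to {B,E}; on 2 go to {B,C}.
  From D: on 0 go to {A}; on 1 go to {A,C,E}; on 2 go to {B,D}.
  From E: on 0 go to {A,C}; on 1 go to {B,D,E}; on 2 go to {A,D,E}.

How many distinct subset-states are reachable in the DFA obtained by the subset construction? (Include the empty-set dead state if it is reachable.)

9

Start state of the DFA: {A}.
{A} --0--> {D,E}  [new]
{A} --1--> {A,B,C,E}  [new]
{A} --2--> {C,D,E}  [new]
{D,E} --0--> {A,C}  [new]
{D,E} --1--> {A,B,C,D,E}  [new]
{D,E} --2--> {A,B,D,E}  [new]
{A,B,C,E} --0--> {A,C,D,E}  [new]
{A,B,C,E} --1--> {A,B,C,D,E}  [seen]
{A,B,C,E} --2--> {A,B,C,D,E}  [seen]
{C,D,E} --0--> {A,C}  [seen]
{C,D,E} --1--> {A,B,C,D,E}  [seen]
{C,D,E} --2--> {A,B,C,D,E}  [seen]
{A,C} --0--> {C,D,E}  [seen]
{A,C} --1--> {A,B,C,E}  [seen]
{A,C} --2--> {B,C,D,E}  [new]
{A,B,C,D,E} --0--> {A,C,D,E}  [seen]
{A,B,C,D,E} --1--> {A,B,C,D,E}  [seen]
{A,B,C,D,E} --2--> {A,B,C,D,E}  [seen]
{A,B,D,E} --0--> {A,C,D,E}  [seen]
{A,B,D,E} --1--> {A,B,C,D,E}  [seen]
{A,B,D,E} --2--> {A,B,C,D,E}  [seen]
{A,C,D,E} --0--> {A,C,D,E}  [seen]
{A,C,D,E} --1--> {A,B,C,D,E}  [seen]
{A,C,D,E} --2--> {A,B,C,D,E}  [seen]
{B,C,D,E} --0--> {A,C}  [seen]
{B,C,D,E} --1--> {A,B,C,D,E}  [seen]
{B,C,D,E} --2--> {A,B,C,D,E}  [seen]
Reachable DFA states: {A}, {D,E}, {A,B,C,E}, {C,D,E}, {A,C}, {A,B,C,D,E}, {A,B,D,E}, {A,C,D,E}, {B,C,D,E}.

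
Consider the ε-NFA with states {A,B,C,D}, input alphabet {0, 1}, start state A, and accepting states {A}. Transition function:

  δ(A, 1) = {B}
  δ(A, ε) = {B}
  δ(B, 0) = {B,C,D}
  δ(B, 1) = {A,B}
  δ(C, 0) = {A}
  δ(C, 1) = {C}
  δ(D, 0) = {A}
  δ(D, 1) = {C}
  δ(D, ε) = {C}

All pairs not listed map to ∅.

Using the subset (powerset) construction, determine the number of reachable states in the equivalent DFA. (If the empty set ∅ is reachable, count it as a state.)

4

Start state of the DFA: {A,B} (ε-closure of the NFA start).
{A,B} --0--> {B,C,D}  [new]
{A,B} --1--> {A,B}  [seen]
{B,C,D} --0--> {A,B,C,D}  [new]
{B,C,D} --1--> {A,B,C}  [new]
{A,B,C,D} --0--> {A,B,C,D}  [seen]
{A,B,C,D} --1--> {A,B,C}  [seen]
{A,B,C} --0--> {A,B,C,D}  [seen]
{A,B,C} --1--> {A,B,C}  [seen]
Reachable DFA states: {A,B}, {B,C,D}, {A,B,C,D}, {A,B,C}.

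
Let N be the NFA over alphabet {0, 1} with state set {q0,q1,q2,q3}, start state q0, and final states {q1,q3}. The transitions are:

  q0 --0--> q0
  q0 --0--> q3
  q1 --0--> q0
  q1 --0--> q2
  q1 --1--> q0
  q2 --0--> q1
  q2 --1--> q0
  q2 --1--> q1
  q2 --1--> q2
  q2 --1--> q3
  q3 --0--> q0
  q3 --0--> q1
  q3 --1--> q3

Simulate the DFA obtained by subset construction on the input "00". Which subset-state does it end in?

{q0,q1,q3}

Start: {q0}.
δ(q0,0) = {q0,q3}.
Union: {q0,q3}.
After 0: {q0,q3}.
δ(q0,0) = {q0,q3}; δ(q3,0) = {q0,q1}.
Union: {q0,q1,q3}.
After 0: {q0,q1,q3}.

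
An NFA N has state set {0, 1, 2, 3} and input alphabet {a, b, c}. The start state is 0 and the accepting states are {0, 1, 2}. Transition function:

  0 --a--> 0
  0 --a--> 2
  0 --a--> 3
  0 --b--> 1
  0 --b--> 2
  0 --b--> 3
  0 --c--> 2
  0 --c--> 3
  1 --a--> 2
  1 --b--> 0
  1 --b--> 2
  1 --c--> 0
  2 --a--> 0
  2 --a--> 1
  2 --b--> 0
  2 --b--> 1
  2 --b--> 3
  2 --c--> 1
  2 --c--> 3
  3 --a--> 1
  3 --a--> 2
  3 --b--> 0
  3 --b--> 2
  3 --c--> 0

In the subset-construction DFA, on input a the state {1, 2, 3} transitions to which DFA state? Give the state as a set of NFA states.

δ(1,a) = {2}; δ(2,a) = {0, 1}; δ(3,a) = {1, 2}.
Union: {0, 1, 2}.

{0, 1, 2}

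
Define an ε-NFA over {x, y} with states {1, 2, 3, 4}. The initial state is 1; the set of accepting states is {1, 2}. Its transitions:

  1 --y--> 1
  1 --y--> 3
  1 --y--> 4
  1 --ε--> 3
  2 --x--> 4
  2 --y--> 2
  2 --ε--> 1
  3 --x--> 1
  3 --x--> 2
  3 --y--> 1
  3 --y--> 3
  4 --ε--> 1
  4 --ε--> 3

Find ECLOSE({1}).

Begin with {1}.
1 →ε {3}; add 3.
ε-closure = {1, 3}.

{1, 3}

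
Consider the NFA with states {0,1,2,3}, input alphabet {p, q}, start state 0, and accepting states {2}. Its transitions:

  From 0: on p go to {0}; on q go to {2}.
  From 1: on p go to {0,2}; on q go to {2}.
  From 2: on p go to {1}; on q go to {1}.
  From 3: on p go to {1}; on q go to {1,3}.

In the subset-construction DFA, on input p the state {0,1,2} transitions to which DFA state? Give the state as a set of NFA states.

{0,1,2}

δ(0,p) = {0}; δ(1,p) = {0,2}; δ(2,p) = {1}.
Union: {0,1,2}.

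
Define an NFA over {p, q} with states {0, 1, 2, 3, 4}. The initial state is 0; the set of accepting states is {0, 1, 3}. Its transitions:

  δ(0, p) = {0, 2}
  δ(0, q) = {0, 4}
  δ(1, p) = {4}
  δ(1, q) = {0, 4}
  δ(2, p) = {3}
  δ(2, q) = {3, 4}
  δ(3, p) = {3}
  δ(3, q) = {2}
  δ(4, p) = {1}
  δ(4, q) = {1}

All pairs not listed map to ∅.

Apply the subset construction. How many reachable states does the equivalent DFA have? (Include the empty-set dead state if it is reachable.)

Start state of the DFA: {0}.
{0} --p--> {0, 2}  [new]
{0} --q--> {0, 4}  [new]
{0, 2} --p--> {0, 2, 3}  [new]
{0, 2} --q--> {0, 3, 4}  [new]
{0, 4} --p--> {0, 1, 2}  [new]
{0, 4} --q--> {0, 1, 4}  [new]
{0, 2, 3} --p--> {0, 2, 3}  [seen]
{0, 2, 3} --q--> {0, 2, 3, 4}  [new]
{0, 3, 4} --p--> {0, 1, 2, 3}  [new]
{0, 3, 4} --q--> {0, 1, 2, 4}  [new]
{0, 1, 2} --p--> {0, 2, 3, 4}  [seen]
{0, 1, 2} --q--> {0, 3, 4}  [seen]
{0, 1, 4} --p--> {0, 1, 2, 4}  [seen]
{0, 1, 4} --q--> {0, 1, 4}  [seen]
{0, 2, 3, 4} --p--> {0, 1, 2, 3}  [seen]
{0, 2, 3, 4} --q--> {0, 1, 2, 3, 4}  [new]
{0, 1, 2, 3} --p--> {0, 2, 3, 4}  [seen]
{0, 1, 2, 3} --q--> {0, 2, 3, 4}  [seen]
{0, 1, 2, 4} --p--> {0, 1, 2, 3, 4}  [seen]
{0, 1, 2, 4} --q--> {0, 1, 3, 4}  [new]
{0, 1, 2, 3, 4} --p--> {0, 1, 2, 3, 4}  [seen]
{0, 1, 2, 3, 4} --q--> {0, 1, 2, 3, 4}  [seen]
{0, 1, 3, 4} --p--> {0, 1, 2, 3, 4}  [seen]
{0, 1, 3, 4} --q--> {0, 1, 2, 4}  [seen]
Reachable DFA states: {0}, {0, 2}, {0, 4}, {0, 2, 3}, {0, 3, 4}, {0, 1, 2}, {0, 1, 4}, {0, 2, 3, 4}, {0, 1, 2, 3}, {0, 1, 2, 4}, {0, 1, 2, 3, 4}, {0, 1, 3, 4}.

12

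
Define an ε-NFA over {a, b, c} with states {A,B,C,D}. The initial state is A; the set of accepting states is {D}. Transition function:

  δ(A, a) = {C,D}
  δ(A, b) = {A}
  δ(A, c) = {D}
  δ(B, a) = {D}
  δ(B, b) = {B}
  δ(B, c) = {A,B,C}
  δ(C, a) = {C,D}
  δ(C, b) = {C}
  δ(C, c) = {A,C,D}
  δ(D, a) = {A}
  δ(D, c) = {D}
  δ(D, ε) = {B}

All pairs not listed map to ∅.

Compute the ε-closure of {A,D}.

Begin with {A,D}.
D →ε {B}; add B.
ε-closure = {A,B,D}.

{A,B,D}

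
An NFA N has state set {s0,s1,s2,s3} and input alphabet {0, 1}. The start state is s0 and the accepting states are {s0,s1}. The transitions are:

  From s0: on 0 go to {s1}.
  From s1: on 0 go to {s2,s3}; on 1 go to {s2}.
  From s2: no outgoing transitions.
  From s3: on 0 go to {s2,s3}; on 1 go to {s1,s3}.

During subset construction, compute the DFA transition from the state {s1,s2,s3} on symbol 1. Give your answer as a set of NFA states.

δ(s1,1) = {s2}; δ(s2,1) = ∅; δ(s3,1) = {s1,s3}.
Union: {s1,s2,s3}.

{s1,s2,s3}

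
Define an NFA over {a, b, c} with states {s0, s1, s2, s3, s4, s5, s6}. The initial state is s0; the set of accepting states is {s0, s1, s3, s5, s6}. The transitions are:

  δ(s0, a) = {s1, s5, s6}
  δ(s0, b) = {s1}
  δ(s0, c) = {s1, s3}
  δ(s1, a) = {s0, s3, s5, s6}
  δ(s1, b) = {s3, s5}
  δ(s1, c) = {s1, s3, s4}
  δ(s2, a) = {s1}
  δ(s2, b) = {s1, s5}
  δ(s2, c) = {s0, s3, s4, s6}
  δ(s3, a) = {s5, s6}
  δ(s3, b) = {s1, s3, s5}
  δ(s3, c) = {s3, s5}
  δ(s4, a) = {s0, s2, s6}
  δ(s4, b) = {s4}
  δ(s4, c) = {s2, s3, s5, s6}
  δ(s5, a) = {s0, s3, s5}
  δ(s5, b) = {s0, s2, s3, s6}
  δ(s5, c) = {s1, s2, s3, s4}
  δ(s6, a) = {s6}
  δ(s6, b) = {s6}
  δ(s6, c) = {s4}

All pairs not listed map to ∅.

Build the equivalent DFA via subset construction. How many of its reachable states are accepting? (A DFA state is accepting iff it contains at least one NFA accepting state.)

16

Start state of the DFA: {s0}.
{s0} --a--> {s1, s5, s6}  [new]
{s0} --b--> {s1}  [new]
{s0} --c--> {s1, s3}  [new]
{s1, s5, s6} --a--> {s0, s3, s5, s6}  [new]
{s1, s5, s6} --b--> {s0, s2, s3, s5, s6}  [new]
{s1, s5, s6} --c--> {s1, s2, s3, s4}  [new]
{s1} --a--> {s0, s3, s5, s6}  [seen]
{s1} --b--> {s3, s5}  [new]
{s1} --c--> {s1, s3, s4}  [new]
{s1, s3} --a--> {s0, s3, s5, s6}  [seen]
{s1, s3} --b--> {s1, s3, s5}  [new]
{s1, s3} --c--> {s1, s3, s4, s5}  [new]
{s0, s3, s5, s6} --a--> {s0, s1, s3, s5, s6}  [new]
{s0, s3, s5, s6} --b--> {s0, s1, s2, s3, s5, s6}  [new]
{s0, s3, s5, s6} --c--> {s1, s2, s3, s4, s5}  [new]
{s0, s2, s3, s5, s6} --a--> {s0, s1, s3, s5, s6}  [seen]
{s0, s2, s3, s5, s6} --b--> {s0, s1, s2, s3, s5, s6}  [seen]
{s0, s2, s3, s5, s6} --c--> {s0, s1, s2, s3, s4, s5, s6}  [new]
{s1, s2, s3, s4} --a--> {s0, s1, s2, s3, s5, s6}  [seen]
{s1, s2, s3, s4} --b--> {s1, s3, s4, s5}  [seen]
{s1, s2, s3, s4} --c--> {s0, s1, s2, s3, s4, s5, s6}  [seen]
{s3, s5} --a--> {s0, s3, s5, s6}  [seen]
{s3, s5} --b--> {s0, s1, s2, s3, s5, s6}  [seen]
{s3, s5} --c--> {s1, s2, s3, s4, s5}  [seen]
{s1, s3, s4} --a--> {s0, s2, s3, s5, s6}  [seen]
{s1, s3, s4} --b--> {s1, s3, s4, s5}  [seen]
{s1, s3, s4} --c--> {s1, s2, s3, s4, s5, s6}  [new]
{s1, s3, s5} --a--> {s0, s3, s5, s6}  [seen]
{s1, s3, s5} --b--> {s0, s1, s2, s3, s5, s6}  [seen]
{s1, s3, s5} --c--> {s1, s2, s3, s4, s5}  [seen]
{s1, s3, s4, s5} --a--> {s0, s2, s3, s5, s6}  [seen]
{s1, s3, s4, s5} --b--> {s0, s1, s2, s3, s4, s5, s6}  [seen]
{s1, s3, s4, s5} --c--> {s1, s2, s3, s4, s5, s6}  [seen]
{s0, s1, s3, s5, s6} --a--> {s0, s1, s3, s5, s6}  [seen]
{s0, s1, s3, s5, s6} --b--> {s0, s1, s2, s3, s5, s6}  [seen]
{s0, s1, s3, s5, s6} --c--> {s1, s2, s3, s4, s5}  [seen]
{s0, s1, s2, s3, s5, s6} --a--> {s0, s1, s3, s5, s6}  [seen]
{s0, s1, s2, s3, s5, s6} --b--> {s0, s1, s2, s3, s5, s6}  [seen]
{s0, s1, s2, s3, s5, s6} --c--> {s0, s1, s2, s3, s4, s5, s6}  [seen]
{s1, s2, s3, s4, s5} --a--> {s0, s1, s2, s3, s5, s6}  [seen]
{s1, s2, s3, s4, s5} --b--> {s0, s1, s2, s3, s4, s5, s6}  [seen]
{s1, s2, s3, s4, s5} --c--> {s0, s1, s2, s3, s4, s5, s6}  [seen]
{s0, s1, s2, s3, s4, s5, s6} --a--> {s0, s1, s2, s3, s5, s6}  [seen]
{s0, s1, s2, s3, s4, s5, s6} --b--> {s0, s1, s2, s3, s4, s5, s6}  [seen]
{s0, s1, s2, s3, s4, s5, s6} --c--> {s0, s1, s2, s3, s4, s5, s6}  [seen]
{s1, s2, s3, s4, s5, s6} --a--> {s0, s1, s2, s3, s5, s6}  [seen]
{s1, s2, s3, s4, s5, s6} --b--> {s0, s1, s2, s3, s4, s5, s6}  [seen]
{s1, s2, s3, s4, s5, s6} --c--> {s0, s1, s2, s3, s4, s5, s6}  [seen]
Reachable DFA states: {s0}, {s1, s5, s6}, {s1}, {s1, s3}, {s0, s3, s5, s6}, {s0, s2, s3, s5, s6}, {s1, s2, s3, s4}, {s3, s5}, {s1, s3, s4}, {s1, s3, s5}, {s1, s3, s4, s5}, {s0, s1, s3, s5, s6}, {s0, s1, s2, s3, s5, s6}, {s1, s2, s3, s4, s5}, {s0, s1, s2, s3, s4, s5, s6}, {s1, s2, s3, s4, s5, s6}.
Accepting DFA states (contain an NFA accepting state): {s0}, {s1, s5, s6}, {s1}, {s1, s3}, {s0, s3, s5, s6}, {s0, s2, s3, s5, s6}, {s1, s2, s3, s4}, {s3, s5}, {s1, s3, s4}, {s1, s3, s5}, {s1, s3, s4, s5}, {s0, s1, s3, s5, s6}, {s0, s1, s2, s3, s5, s6}, {s1, s2, s3, s4, s5}, {s0, s1, s2, s3, s4, s5, s6}, {s1, s2, s3, s4, s5, s6}.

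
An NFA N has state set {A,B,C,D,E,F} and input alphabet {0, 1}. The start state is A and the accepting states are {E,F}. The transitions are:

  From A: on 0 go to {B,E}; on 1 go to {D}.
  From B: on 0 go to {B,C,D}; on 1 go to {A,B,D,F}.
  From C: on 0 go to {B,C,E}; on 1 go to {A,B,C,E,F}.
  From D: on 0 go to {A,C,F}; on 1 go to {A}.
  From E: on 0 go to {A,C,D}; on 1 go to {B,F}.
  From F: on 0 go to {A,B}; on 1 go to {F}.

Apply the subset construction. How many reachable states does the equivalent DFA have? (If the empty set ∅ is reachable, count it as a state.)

9

Start state of the DFA: {A}.
{A} --0--> {B,E}  [new]
{A} --1--> {D}  [new]
{B,E} --0--> {A,B,C,D}  [new]
{B,E} --1--> {A,B,D,F}  [new]
{D} --0--> {A,C,F}  [new]
{D} --1--> {A}  [seen]
{A,B,C,D} --0--> {A,B,C,D,E,F}  [new]
{A,B,C,D} --1--> {A,B,C,D,E,F}  [seen]
{A,B,D,F} --0--> {A,B,C,D,E,F}  [seen]
{A,B,D,F} --1--> {A,B,D,F}  [seen]
{A,C,F} --0--> {A,B,C,E}  [new]
{A,C,F} --1--> {A,B,C,D,E,F}  [seen]
{A,B,C,D,E,F} --0--> {A,B,C,D,E,F}  [seen]
{A,B,C,D,E,F} --1--> {A,B,C,D,E,F}  [seen]
{A,B,C,E} --0--> {A,B,C,D,E}  [new]
{A,B,C,E} --1--> {A,B,C,D,E,F}  [seen]
{A,B,C,D,E} --0--> {A,B,C,D,E,F}  [seen]
{A,B,C,D,E} --1--> {A,B,C,D,E,F}  [seen]
Reachable DFA states: {A}, {B,E}, {D}, {A,B,C,D}, {A,B,D,F}, {A,C,F}, {A,B,C,D,E,F}, {A,B,C,E}, {A,B,C,D,E}.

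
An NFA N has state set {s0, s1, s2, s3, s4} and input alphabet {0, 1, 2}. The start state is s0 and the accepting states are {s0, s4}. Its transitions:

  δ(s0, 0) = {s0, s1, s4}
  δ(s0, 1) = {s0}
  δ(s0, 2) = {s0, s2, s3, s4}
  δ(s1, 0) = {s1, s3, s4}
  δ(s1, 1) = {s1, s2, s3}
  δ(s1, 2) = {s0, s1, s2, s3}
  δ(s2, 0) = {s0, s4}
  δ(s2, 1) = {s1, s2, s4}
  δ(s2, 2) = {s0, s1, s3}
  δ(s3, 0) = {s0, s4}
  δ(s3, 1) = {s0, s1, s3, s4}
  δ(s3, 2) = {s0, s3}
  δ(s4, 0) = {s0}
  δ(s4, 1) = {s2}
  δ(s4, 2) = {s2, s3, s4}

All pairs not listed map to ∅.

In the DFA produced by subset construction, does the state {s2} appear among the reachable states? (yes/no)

no

Start state of the DFA: {s0}.
{s0} --0--> {s0, s1, s4}  [new]
{s0} --1--> {s0}  [seen]
{s0} --2--> {s0, s2, s3, s4}  [new]
{s0, s1, s4} --0--> {s0, s1, s3, s4}  [new]
{s0, s1, s4} --1--> {s0, s1, s2, s3}  [new]
{s0, s1, s4} --2--> {s0, s1, s2, s3, s4}  [new]
{s0, s2, s3, s4} --0--> {s0, s1, s4}  [seen]
{s0, s2, s3, s4} --1--> {s0, s1, s2, s3, s4}  [seen]
{s0, s2, s3, s4} --2--> {s0, s1, s2, s3, s4}  [seen]
{s0, s1, s3, s4} --0--> {s0, s1, s3, s4}  [seen]
{s0, s1, s3, s4} --1--> {s0, s1, s2, s3, s4}  [seen]
{s0, s1, s3, s4} --2--> {s0, s1, s2, s3, s4}  [seen]
{s0, s1, s2, s3} --0--> {s0, s1, s3, s4}  [seen]
{s0, s1, s2, s3} --1--> {s0, s1, s2, s3, s4}  [seen]
{s0, s1, s2, s3} --2--> {s0, s1, s2, s3, s4}  [seen]
{s0, s1, s2, s3, s4} --0--> {s0, s1, s3, s4}  [seen]
{s0, s1, s2, s3, s4} --1--> {s0, s1, s2, s3, s4}  [seen]
{s0, s1, s2, s3, s4} --2--> {s0, s1, s2, s3, s4}  [seen]
Reachable DFA states: {s0}, {s0, s1, s4}, {s0, s2, s3, s4}, {s0, s1, s3, s4}, {s0, s1, s2, s3}, {s0, s1, s2, s3, s4}.
{s2} is not among them.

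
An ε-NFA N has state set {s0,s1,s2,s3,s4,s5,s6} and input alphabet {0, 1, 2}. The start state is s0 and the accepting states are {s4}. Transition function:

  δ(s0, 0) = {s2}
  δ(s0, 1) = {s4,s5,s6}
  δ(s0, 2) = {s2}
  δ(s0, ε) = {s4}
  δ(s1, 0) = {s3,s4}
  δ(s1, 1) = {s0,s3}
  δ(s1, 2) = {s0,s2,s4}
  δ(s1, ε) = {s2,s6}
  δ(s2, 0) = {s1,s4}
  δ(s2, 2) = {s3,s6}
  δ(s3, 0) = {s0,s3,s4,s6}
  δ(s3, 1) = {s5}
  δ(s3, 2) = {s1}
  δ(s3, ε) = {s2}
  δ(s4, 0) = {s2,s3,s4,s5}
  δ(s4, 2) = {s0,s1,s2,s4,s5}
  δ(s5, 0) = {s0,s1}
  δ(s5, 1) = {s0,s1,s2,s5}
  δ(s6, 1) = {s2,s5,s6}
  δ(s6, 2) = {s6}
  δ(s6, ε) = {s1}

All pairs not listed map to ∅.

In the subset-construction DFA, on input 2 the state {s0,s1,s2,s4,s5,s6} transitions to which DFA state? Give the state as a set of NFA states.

{s0,s1,s2,s3,s4,s5,s6}

δ(s0,2) = {s2}; δ(s1,2) = {s0,s2,s4}; δ(s2,2) = {s3,s6}; δ(s4,2) = {s0,s1,s2,s4,s5}; δ(s5,2) = ∅; δ(s6,2) = {s6}.
Union: {s0,s1,s2,s3,s4,s5,s6}.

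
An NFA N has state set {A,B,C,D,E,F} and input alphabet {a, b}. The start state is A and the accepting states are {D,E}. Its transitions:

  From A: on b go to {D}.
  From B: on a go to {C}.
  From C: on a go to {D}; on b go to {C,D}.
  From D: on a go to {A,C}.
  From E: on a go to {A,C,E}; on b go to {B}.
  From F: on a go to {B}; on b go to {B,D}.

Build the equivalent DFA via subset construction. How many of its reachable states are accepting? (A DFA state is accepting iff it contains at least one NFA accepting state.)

Start state of the DFA: {A}.
{A} --a--> ∅  [new]
{A} --b--> {D}  [new]
∅ --a--> ∅  [seen]
∅ --b--> ∅  [seen]
{D} --a--> {A,C}  [new]
{D} --b--> ∅  [seen]
{A,C} --a--> {D}  [seen]
{A,C} --b--> {C,D}  [new]
{C,D} --a--> {A,C,D}  [new]
{C,D} --b--> {C,D}  [seen]
{A,C,D} --a--> {A,C,D}  [seen]
{A,C,D} --b--> {C,D}  [seen]
Reachable DFA states: {A}, ∅, {D}, {A,C}, {C,D}, {A,C,D}.
Accepting DFA states (contain an NFA accepting state): {D}, {C,D}, {A,C,D}.

3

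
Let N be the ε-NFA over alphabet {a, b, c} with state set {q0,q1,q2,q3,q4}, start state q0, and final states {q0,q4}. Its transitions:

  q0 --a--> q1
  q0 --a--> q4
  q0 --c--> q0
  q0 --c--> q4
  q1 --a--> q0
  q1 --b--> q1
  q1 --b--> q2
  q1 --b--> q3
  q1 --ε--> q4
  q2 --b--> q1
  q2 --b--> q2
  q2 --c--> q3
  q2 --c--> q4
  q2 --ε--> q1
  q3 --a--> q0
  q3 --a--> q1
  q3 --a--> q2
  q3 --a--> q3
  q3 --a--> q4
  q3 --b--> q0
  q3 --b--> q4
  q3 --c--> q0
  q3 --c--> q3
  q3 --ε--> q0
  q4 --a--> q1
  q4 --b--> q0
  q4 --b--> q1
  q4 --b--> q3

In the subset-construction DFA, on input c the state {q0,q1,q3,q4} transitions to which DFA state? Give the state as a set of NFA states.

{q0,q3,q4}

δ(q0,c) = {q0,q4}; δ(q1,c) = ∅; δ(q3,c) = {q0,q3}; δ(q4,c) = ∅.
Union: {q0,q3,q4}.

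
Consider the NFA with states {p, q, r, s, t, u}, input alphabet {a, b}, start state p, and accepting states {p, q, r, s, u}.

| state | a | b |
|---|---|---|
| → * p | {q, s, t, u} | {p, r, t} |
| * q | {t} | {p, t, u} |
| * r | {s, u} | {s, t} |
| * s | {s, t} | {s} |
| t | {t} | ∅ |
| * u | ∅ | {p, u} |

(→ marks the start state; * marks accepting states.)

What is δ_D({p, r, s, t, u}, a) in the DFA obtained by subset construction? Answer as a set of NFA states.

{q, s, t, u}

δ(p,a) = {q, s, t, u}; δ(r,a) = {s, u}; δ(s,a) = {s, t}; δ(t,a) = {t}; δ(u,a) = ∅.
Union: {q, s, t, u}.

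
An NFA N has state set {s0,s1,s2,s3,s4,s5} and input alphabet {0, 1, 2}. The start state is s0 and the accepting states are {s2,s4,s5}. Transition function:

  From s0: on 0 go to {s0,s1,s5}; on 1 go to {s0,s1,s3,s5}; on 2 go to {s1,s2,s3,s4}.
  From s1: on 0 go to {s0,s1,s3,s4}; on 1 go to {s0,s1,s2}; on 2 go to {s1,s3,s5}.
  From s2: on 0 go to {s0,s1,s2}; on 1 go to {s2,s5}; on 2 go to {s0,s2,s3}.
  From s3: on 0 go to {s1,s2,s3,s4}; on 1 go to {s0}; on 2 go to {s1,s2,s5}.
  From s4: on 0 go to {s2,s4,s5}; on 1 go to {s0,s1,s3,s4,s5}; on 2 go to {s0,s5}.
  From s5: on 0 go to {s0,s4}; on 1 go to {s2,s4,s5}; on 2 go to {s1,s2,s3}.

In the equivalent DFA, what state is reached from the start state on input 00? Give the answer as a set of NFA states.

Start: {s0}.
δ(s0,0) = {s0,s1,s5}.
Union: {s0,s1,s5}.
After 0: {s0,s1,s5}.
δ(s0,0) = {s0,s1,s5}; δ(s1,0) = {s0,s1,s3,s4}; δ(s5,0) = {s0,s4}.
Union: {s0,s1,s3,s4,s5}.
After 0: {s0,s1,s3,s4,s5}.

{s0,s1,s3,s4,s5}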